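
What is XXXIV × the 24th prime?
Convert XXXIV (Roman numeral) → 10 + 10 + 10 + 4 = 34 (decimal)
Convert the 24th prime (prime index) → 89 (decimal)
Compute 34 × 89 = 3026
3026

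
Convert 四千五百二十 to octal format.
Convert 四千五百二十 (Chinese numeral) → 4×1000 + 5×100 + 2×10 = 4520 (decimal)
Convert 4520 (decimal) → 4520 = 1×4096 + 6×64 + 5×8 → 0o10650 (octal)
0o10650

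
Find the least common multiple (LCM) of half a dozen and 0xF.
Convert half a dozen (colloquial) → 6 (decimal)
Convert 0xF (hexadecimal) → 15 (decimal)
Compute lcm(6, 15) = 30
30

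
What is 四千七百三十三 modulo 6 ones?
Convert 四千七百三十三 (Chinese numeral) → 4×1000 + 7×100 + 3×10 + 3 = 4733 (decimal)
Convert 6 ones (place-value notation) → 6 (decimal)
Compute 4733 mod 6 = 5
5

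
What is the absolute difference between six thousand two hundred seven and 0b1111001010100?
Convert six thousand two hundred seven (English words) → 6×1000 + 2×100 + 7 = 6207 (decimal)
Convert 0b1111001010100 (binary) → 4096 + 2048 + 1024 + 512 + 64 + 16 + 4 = 7764 (decimal)
Compute |6207 - 7764| = 1557
1557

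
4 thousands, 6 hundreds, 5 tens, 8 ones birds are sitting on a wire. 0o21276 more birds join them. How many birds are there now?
Convert 4 thousands, 6 hundreds, 5 tens, 8 ones (place-value notation) → 4×1000 + 6×100 + 5×10 + 8 = 4658 (decimal)
Convert 0o21276 (octal) → 2×4096 + 1×512 + 2×64 + 7×8 + 6 = 8894 (decimal)
Compute 4658 + 8894 = 13552
13552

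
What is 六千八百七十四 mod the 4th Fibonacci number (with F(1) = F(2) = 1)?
Convert 六千八百七十四 (Chinese numeral) → 6×1000 + 8×100 + 7×10 + 4 = 6874 (decimal)
Convert the 4th Fibonacci number (with F(1) = F(2) = 1) (Fibonacci index) → 1, 1, 2, 3 → 3 (decimal)
Compute 6874 mod 3 = 1
1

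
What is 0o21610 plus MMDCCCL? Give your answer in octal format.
Convert 0o21610 (octal) → 2×4096 + 1×512 + 6×64 + 1×8 = 9096 (decimal)
Convert MMDCCCL (Roman numeral) → 1000 + 1000 + 500 + 100 + 100 + 100 + 50 = 2850 (decimal)
Compute 9096 + 2850 = 11946
Convert 11946 (decimal) → 11946 = 2×4096 + 7×512 + 2×64 + 5×8 + 2 → 0o27252 (octal)
0o27252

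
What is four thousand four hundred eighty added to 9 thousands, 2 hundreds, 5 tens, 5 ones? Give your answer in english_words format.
Convert four thousand four hundred eighty (English words) → 4×1000 + 4×100 + 80 = 4480 (decimal)
Convert 9 thousands, 2 hundreds, 5 tens, 5 ones (place-value notation) → 9×1000 + 2×100 + 5×10 + 5 = 9255 (decimal)
Compute 4480 + 9255 = 13735
Convert 13735 (decimal) → 13735 = 13×1000 + 7×100 + 35 → thirteen thousand seven hundred thirty-five (English words)
thirteen thousand seven hundred thirty-five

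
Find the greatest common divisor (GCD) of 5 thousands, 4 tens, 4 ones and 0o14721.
Convert 5 thousands, 4 tens, 4 ones (place-value notation) → 5×1000 + 4×10 + 4 = 5044 (decimal)
Convert 0o14721 (octal) → 1×4096 + 4×512 + 7×64 + 2×8 + 1 = 6609 (decimal)
Compute gcd(5044, 6609) = 1
1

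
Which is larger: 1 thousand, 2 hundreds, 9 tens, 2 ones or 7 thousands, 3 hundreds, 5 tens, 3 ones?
Convert 1 thousand, 2 hundreds, 9 tens, 2 ones (place-value notation) → 1×1000 + 2×100 + 9×10 + 2 = 1292 (decimal)
Convert 7 thousands, 3 hundreds, 5 tens, 3 ones (place-value notation) → 7×1000 + 3×100 + 5×10 + 3 = 7353 (decimal)
Compare 1292 vs 7353: larger = 7353
7353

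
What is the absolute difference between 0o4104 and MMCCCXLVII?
Convert 0o4104 (octal) → 4×512 + 1×64 + 4 = 2116 (decimal)
Convert MMCCCXLVII (Roman numeral) → 1000 + 1000 + 100 + 100 + 100 + 40 + 5 + 1 + 1 = 2347 (decimal)
Compute |2116 - 2347| = 231
231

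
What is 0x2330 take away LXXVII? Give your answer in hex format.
Convert 0x2330 (hexadecimal) → 2×4096 + 3×256 + 3×16 = 9008 (decimal)
Convert LXXVII (Roman numeral) → 50 + 10 + 10 + 5 + 1 + 1 = 77 (decimal)
Compute 9008 - 77 = 8931
Convert 8931 (decimal) → 8931 = 2×4096 + 2×256 + 14×16 + 3 → 0x22E3 (hexadecimal)
0x22E3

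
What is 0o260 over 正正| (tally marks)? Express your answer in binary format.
Convert 0o260 (octal) → 2×64 + 6×8 = 176 (decimal)
Convert 正正| (tally marks) → 5 + 5 + 1 = 11 (decimal)
Compute 176 ÷ 11 = 16
Convert 16 (decimal) → 0b10000 (binary)
0b10000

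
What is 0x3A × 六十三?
Convert 0x3A (hexadecimal) → 3×16 + 10 = 58 (decimal)
Convert 六十三 (Chinese numeral) → 6×10 + 3 = 63 (decimal)
Compute 58 × 63 = 3654
3654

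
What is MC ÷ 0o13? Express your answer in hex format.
Convert MC (Roman numeral) → 1000 + 100 = 1100 (decimal)
Convert 0o13 (octal) → 1×8 + 3 = 11 (decimal)
Compute 1100 ÷ 11 = 100
Convert 100 (decimal) → 100 = 6×16 + 4 → 0x64 (hexadecimal)
0x64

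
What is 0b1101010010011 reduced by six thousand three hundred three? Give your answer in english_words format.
Convert 0b1101010010011 (binary) → 4096 + 2048 + 512 + 128 + 16 + 2 + 1 = 6803 (decimal)
Convert six thousand three hundred three (English words) → 6×1000 + 3×100 + 3 = 6303 (decimal)
Compute 6803 - 6303 = 500
Convert 500 (decimal) → 500 = 5×100 → five hundred (English words)
five hundred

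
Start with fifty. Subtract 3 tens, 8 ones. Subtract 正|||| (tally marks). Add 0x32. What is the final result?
Convert fifty (English words) → 50 (decimal)
Start: 50
Convert 3 tens, 8 ones (place-value notation) → 3×10 + 8 = 38 (decimal)
50 - 38 = 12
Convert 正|||| (tally marks) → 5 + 4 = 9 (decimal)
12 - 9 = 3
Convert 0x32 (hexadecimal) → 3×16 + 2 = 50 (decimal)
3 + 50 = 53
53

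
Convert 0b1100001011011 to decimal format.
Convert 0b1100001011011 (binary) → 4096 + 2048 + 64 + 16 + 8 + 2 + 1 = 6235 (decimal)
6235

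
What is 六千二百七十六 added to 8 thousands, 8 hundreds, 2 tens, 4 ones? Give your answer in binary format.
Convert 六千二百七十六 (Chinese numeral) → 6×1000 + 2×100 + 7×10 + 6 = 6276 (decimal)
Convert 8 thousands, 8 hundreds, 2 tens, 4 ones (place-value notation) → 8×1000 + 8×100 + 2×10 + 4 = 8824 (decimal)
Compute 6276 + 8824 = 15100
Convert 15100 (decimal) → 15100 = 8192 + 4096 + 2048 + 512 + 128 + 64 + 32 + 16 + 8 + 4 → 0b11101011111100 (binary)
0b11101011111100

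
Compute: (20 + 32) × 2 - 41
Parentheses first: 20 + 32 = 52
Multiply: 52 × 2 = 104
Subtract: 104 - 41 = 63
63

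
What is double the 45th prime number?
The 45th prime number = 197
Compute 197 × 2 = 394
394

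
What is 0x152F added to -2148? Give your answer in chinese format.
Convert 0x152F (hexadecimal) → 1×4096 + 5×256 + 2×16 + 15 = 5423 (decimal)
Compute 5423 + -2148 = 3275
Convert 3275 (decimal) → 3275 = 3×1000 + 2×100 + 7×10 + 5 → 三千二百七十五 (Chinese numeral)
三千二百七十五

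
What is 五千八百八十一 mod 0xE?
Convert 五千八百八十一 (Chinese numeral) → 5×1000 + 8×100 + 8×10 + 1 = 5881 (decimal)
Convert 0xE (hexadecimal) → 14 (decimal)
Compute 5881 mod 14 = 1
1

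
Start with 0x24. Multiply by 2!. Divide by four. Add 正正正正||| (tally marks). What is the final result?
Convert 0x24 (hexadecimal) → 2×16 + 4 = 36 (decimal)
Start: 36
Convert 2! (factorial) → 2 (decimal)
36 × 2 = 72
Convert four (English words) → 4 (decimal)
72 ÷ 4 = 18
Convert 正正正正||| (tally marks) → 5 + 5 + 5 + 5 + 3 = 23 (decimal)
18 + 23 = 41
41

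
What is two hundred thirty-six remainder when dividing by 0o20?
Convert two hundred thirty-six (English words) → 2×100 + 36 = 236 (decimal)
Convert 0o20 (octal) → 2×8 = 16 (decimal)
Compute 236 mod 16 = 12
12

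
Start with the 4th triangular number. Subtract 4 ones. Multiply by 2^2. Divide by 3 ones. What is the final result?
Convert the 4th triangular number (triangular index) → 4×5/2 = 10 (decimal)
Start: 10
Convert 4 ones (place-value notation) → 4 (decimal)
10 - 4 = 6
Convert 2^2 (power) → 4 (decimal)
6 × 4 = 24
Convert 3 ones (place-value notation) → 3 (decimal)
24 ÷ 3 = 8
8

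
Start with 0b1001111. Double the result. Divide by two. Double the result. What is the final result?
Convert 0b1001111 (binary) → 64 + 8 + 4 + 2 + 1 = 79 (decimal)
Start: 79
79 × 2 = 158
Convert two (English words) → 2 (decimal)
158 ÷ 2 = 79
79 × 2 = 158
158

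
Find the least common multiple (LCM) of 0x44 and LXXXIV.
Convert 0x44 (hexadecimal) → 4×16 + 4 = 68 (decimal)
Convert LXXXIV (Roman numeral) → 50 + 10 + 10 + 10 + 4 = 84 (decimal)
Compute lcm(68, 84) = 1428
1428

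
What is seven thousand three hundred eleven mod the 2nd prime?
Convert seven thousand three hundred eleven (English words) → 7×1000 + 3×100 + 11 = 7311 (decimal)
Convert the 2nd prime (prime index) → 3 (decimal)
Compute 7311 mod 3 = 0
0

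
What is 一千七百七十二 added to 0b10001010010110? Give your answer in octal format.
Convert 一千七百七十二 (Chinese numeral) → 1×1000 + 7×100 + 7×10 + 2 = 1772 (decimal)
Convert 0b10001010010110 (binary) → 8192 + 512 + 128 + 16 + 4 + 2 = 8854 (decimal)
Compute 1772 + 8854 = 10626
Convert 10626 (decimal) → 10626 = 2×4096 + 4×512 + 6×64 + 2 → 0o24602 (octal)
0o24602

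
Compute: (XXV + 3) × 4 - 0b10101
Convert XXV (Roman numeral) → 10 + 10 + 5 = 25 (decimal)
Convert 0b10101 (binary) → 16 + 4 + 1 = 21 (decimal)
Expression in decimal: (25 + 3) × 4 - 21
Parentheses first: 25 + 3 = 28
Multiply: 28 × 4 = 112
Subtract: 112 - 21 = 91
91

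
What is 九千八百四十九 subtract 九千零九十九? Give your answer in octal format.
Convert 九千八百四十九 (Chinese numeral) → 9×1000 + 8×100 + 4×10 + 9 = 9849 (decimal)
Convert 九千零九十九 (Chinese numeral) → 9×1000 + 9×10 + 9 = 9099 (decimal)
Compute 9849 - 9099 = 750
Convert 750 (decimal) → 750 = 1×512 + 3×64 + 5×8 + 6 → 0o1356 (octal)
0o1356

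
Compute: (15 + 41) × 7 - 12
Parentheses first: 15 + 41 = 56
Multiply: 56 × 7 = 392
Subtract: 392 - 12 = 380
380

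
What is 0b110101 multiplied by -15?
Convert 0b110101 (binary) → 32 + 16 + 4 + 1 = 53 (decimal)
Compute 53 × -15 = -795
-795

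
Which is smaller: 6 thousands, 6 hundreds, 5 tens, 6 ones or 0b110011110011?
Convert 6 thousands, 6 hundreds, 5 tens, 6 ones (place-value notation) → 6×1000 + 6×100 + 5×10 + 6 = 6656 (decimal)
Convert 0b110011110011 (binary) → 2048 + 1024 + 128 + 64 + 32 + 16 + 2 + 1 = 3315 (decimal)
Compare 6656 vs 3315: smaller = 3315
3315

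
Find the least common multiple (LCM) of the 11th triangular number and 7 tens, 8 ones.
Convert the 11th triangular number (triangular index) → 11×12/2 = 66 (decimal)
Convert 7 tens, 8 ones (place-value notation) → 7×10 + 8 = 78 (decimal)
Compute lcm(66, 78) = 858
858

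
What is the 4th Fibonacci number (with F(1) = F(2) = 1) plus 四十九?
The 4th Fibonacci number (with F(1) = F(2) = 1): 1, 1, 2, 3 → 3
Convert 四十九 (Chinese numeral) → 4×10 + 9 = 49 (decimal)
Compute 3 + 49 = 52
52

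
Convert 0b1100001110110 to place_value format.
Convert 0b1100001110110 (binary) → 4096 + 2048 + 64 + 32 + 16 + 4 + 2 = 6262 (decimal)
Convert 6262 (decimal) → 6262 = 6×1000 + 2×100 + 6×10 + 2 → 6 thousands, 2 hundreds, 6 tens, 2 ones (place-value notation)
6 thousands, 2 hundreds, 6 tens, 2 ones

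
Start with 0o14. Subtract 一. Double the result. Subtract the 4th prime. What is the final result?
Convert 0o14 (octal) → 1×8 + 4 = 12 (decimal)
Start: 12
Convert 一 (Chinese numeral) → 1 (decimal)
12 - 1 = 11
11 × 2 = 22
Convert the 4th prime (prime index) → 7 (decimal)
22 - 7 = 15
15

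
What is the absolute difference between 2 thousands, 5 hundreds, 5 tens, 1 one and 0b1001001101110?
Convert 2 thousands, 5 hundreds, 5 tens, 1 one (place-value notation) → 2×1000 + 5×100 + 5×10 + 1 = 2551 (decimal)
Convert 0b1001001101110 (binary) → 4096 + 512 + 64 + 32 + 8 + 4 + 2 = 4718 (decimal)
Compute |2551 - 4718| = 2167
2167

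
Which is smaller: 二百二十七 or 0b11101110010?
Convert 二百二十七 (Chinese numeral) → 2×100 + 2×10 + 7 = 227 (decimal)
Convert 0b11101110010 (binary) → 1024 + 512 + 256 + 64 + 32 + 16 + 2 = 1906 (decimal)
Compare 227 vs 1906: smaller = 227
227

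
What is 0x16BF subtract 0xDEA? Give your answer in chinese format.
Convert 0x16BF (hexadecimal) → 1×4096 + 6×256 + 11×16 + 15 = 5823 (decimal)
Convert 0xDEA (hexadecimal) → 13×256 + 14×16 + 10 = 3562 (decimal)
Compute 5823 - 3562 = 2261
Convert 2261 (decimal) → 2261 = 2×1000 + 2×100 + 6×10 + 1 → 二千二百六十一 (Chinese numeral)
二千二百六十一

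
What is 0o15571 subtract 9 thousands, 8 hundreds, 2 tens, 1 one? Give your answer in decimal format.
Convert 0o15571 (octal) → 1×4096 + 5×512 + 5×64 + 7×8 + 1 = 7033 (decimal)
Convert 9 thousands, 8 hundreds, 2 tens, 1 one (place-value notation) → 9×1000 + 8×100 + 2×10 + 1 = 9821 (decimal)
Compute 7033 - 9821 = -2788
-2788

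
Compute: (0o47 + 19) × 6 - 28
Convert 0o47 (octal) → 4×8 + 7 = 39 (decimal)
Expression in decimal: (39 + 19) × 6 - 28
Parentheses first: 39 + 19 = 58
Multiply: 58 × 6 = 348
Subtract: 348 - 28 = 320
320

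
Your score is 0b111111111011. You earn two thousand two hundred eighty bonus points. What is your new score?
Convert 0b111111111011 (binary) → 2048 + 1024 + 512 + 256 + 128 + 64 + 32 + 16 + 8 + 2 + 1 = 4091 (decimal)
Convert two thousand two hundred eighty (English words) → 2×1000 + 2×100 + 80 = 2280 (decimal)
Compute 4091 + 2280 = 6371
6371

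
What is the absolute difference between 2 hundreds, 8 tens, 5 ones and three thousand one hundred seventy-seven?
Convert 2 hundreds, 8 tens, 5 ones (place-value notation) → 2×100 + 8×10 + 5 = 285 (decimal)
Convert three thousand one hundred seventy-seven (English words) → 3×1000 + 1×100 + 77 = 3177 (decimal)
Compute |285 - 3177| = 2892
2892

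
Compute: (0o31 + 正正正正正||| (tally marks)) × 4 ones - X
Convert 0o31 (octal) → 3×8 + 1 = 25 (decimal)
Convert 正正正正正||| (tally marks) → 5 + 5 + 5 + 5 + 5 + 3 = 28 (decimal)
Convert 4 ones (place-value notation) → 4 (decimal)
Convert X (Roman numeral) → 10 (decimal)
Expression in decimal: (25 + 28) × 4 - 10
Parentheses first: 25 + 28 = 53
Multiply: 53 × 4 = 212
Subtract: 212 - 10 = 202
202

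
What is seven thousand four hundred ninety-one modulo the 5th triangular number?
Convert seven thousand four hundred ninety-one (English words) → 7×1000 + 4×100 + 91 = 7491 (decimal)
Convert the 5th triangular number (triangular index) → 5×6/2 = 15 (decimal)
Compute 7491 mod 15 = 6
6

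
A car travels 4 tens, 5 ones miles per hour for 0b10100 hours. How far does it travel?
Convert 4 tens, 5 ones (place-value notation) → 4×10 + 5 = 45 (decimal)
Convert 0b10100 (binary) → 16 + 4 = 20 (decimal)
Compute 45 × 20 = 900
900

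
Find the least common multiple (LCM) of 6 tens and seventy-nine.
Convert 6 tens (place-value notation) → 6×10 = 60 (decimal)
Convert seventy-nine (English words) → 79 (decimal)
Compute lcm(60, 79) = 4740
4740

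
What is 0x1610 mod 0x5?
Convert 0x1610 (hexadecimal) → 1×4096 + 6×256 + 1×16 = 5648 (decimal)
Convert 0x5 (hexadecimal) → 5 (decimal)
Compute 5648 mod 5 = 3
3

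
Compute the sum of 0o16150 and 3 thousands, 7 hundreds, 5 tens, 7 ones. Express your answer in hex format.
Convert 0o16150 (octal) → 1×4096 + 6×512 + 1×64 + 5×8 = 7272 (decimal)
Convert 3 thousands, 7 hundreds, 5 tens, 7 ones (place-value notation) → 3×1000 + 7×100 + 5×10 + 7 = 3757 (decimal)
Compute 7272 + 3757 = 11029
Convert 11029 (decimal) → 11029 = 2×4096 + 11×256 + 1×16 + 5 → 0x2B15 (hexadecimal)
0x2B15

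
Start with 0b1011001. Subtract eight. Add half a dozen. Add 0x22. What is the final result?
Convert 0b1011001 (binary) → 64 + 16 + 8 + 1 = 89 (decimal)
Start: 89
Convert eight (English words) → 8 (decimal)
89 - 8 = 81
Convert half a dozen (colloquial) → 6 (decimal)
81 + 6 = 87
Convert 0x22 (hexadecimal) → 2×16 + 2 = 34 (decimal)
87 + 34 = 121
121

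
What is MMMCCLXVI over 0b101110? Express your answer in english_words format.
Convert MMMCCLXVI (Roman numeral) → 1000 + 1000 + 1000 + 100 + 100 + 50 + 10 + 5 + 1 = 3266 (decimal)
Convert 0b101110 (binary) → 32 + 8 + 4 + 2 = 46 (decimal)
Compute 3266 ÷ 46 = 71
Convert 71 (decimal) → seventy-one (English words)
seventy-one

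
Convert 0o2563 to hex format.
Convert 0o2563 (octal) → 2×512 + 5×64 + 6×8 + 3 = 1395 (decimal)
Convert 1395 (decimal) → 1395 = 5×256 + 7×16 + 3 → 0x573 (hexadecimal)
0x573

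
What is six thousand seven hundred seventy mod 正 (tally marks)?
Convert six thousand seven hundred seventy (English words) → 6×1000 + 7×100 + 70 = 6770 (decimal)
Convert 正 (tally marks) → 5 (decimal)
Compute 6770 mod 5 = 0
0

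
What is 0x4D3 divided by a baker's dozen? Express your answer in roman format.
Convert 0x4D3 (hexadecimal) → 4×256 + 13×16 + 3 = 1235 (decimal)
Convert a baker's dozen (colloquial) → 13 (decimal)
Compute 1235 ÷ 13 = 95
Convert 95 (decimal) → 95 = 90 + 5 → XCV (Roman numeral)
XCV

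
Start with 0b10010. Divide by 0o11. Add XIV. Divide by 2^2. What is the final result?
Convert 0b10010 (binary) → 16 + 2 = 18 (decimal)
Start: 18
Convert 0o11 (octal) → 1×8 + 1 = 9 (decimal)
18 ÷ 9 = 2
Convert XIV (Roman numeral) → 10 + 4 = 14 (decimal)
2 + 14 = 16
Convert 2^2 (power) → 4 (decimal)
16 ÷ 4 = 4
4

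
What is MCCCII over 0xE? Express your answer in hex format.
Convert MCCCII (Roman numeral) → 1000 + 100 + 100 + 100 + 1 + 1 = 1302 (decimal)
Convert 0xE (hexadecimal) → 14 (decimal)
Compute 1302 ÷ 14 = 93
Convert 93 (decimal) → 93 = 5×16 + 13 → 0x5D (hexadecimal)
0x5D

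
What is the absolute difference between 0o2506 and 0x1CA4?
Convert 0o2506 (octal) → 2×512 + 5×64 + 6 = 1350 (decimal)
Convert 0x1CA4 (hexadecimal) → 1×4096 + 12×256 + 10×16 + 4 = 7332 (decimal)
Compute |1350 - 7332| = 5982
5982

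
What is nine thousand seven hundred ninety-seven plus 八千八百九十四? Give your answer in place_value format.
Convert nine thousand seven hundred ninety-seven (English words) → 9×1000 + 7×100 + 97 = 9797 (decimal)
Convert 八千八百九十四 (Chinese numeral) → 8×1000 + 8×100 + 9×10 + 4 = 8894 (decimal)
Compute 9797 + 8894 = 18691
Convert 18691 (decimal) → 18691 = 18×1000 + 6×100 + 9×10 + 1 → 18 thousands, 6 hundreds, 9 tens, 1 one (place-value notation)
18 thousands, 6 hundreds, 9 tens, 1 one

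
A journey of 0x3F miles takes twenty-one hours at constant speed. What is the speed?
Convert 0x3F (hexadecimal) → 3×16 + 15 = 63 (decimal)
Convert twenty-one (English words) → 21 (decimal)
Compute 63 ÷ 21 = 3
3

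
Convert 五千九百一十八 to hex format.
Convert 五千九百一十八 (Chinese numeral) → 5×1000 + 9×100 + 1×10 + 8 = 5918 (decimal)
Convert 5918 (decimal) → 5918 = 1×4096 + 7×256 + 1×16 + 14 → 0x171E (hexadecimal)
0x171E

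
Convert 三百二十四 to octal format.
Convert 三百二十四 (Chinese numeral) → 3×100 + 2×10 + 4 = 324 (decimal)
Convert 324 (decimal) → 324 = 5×64 + 4 → 0o504 (octal)
0o504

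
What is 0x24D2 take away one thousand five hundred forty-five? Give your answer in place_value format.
Convert 0x24D2 (hexadecimal) → 2×4096 + 4×256 + 13×16 + 2 = 9426 (decimal)
Convert one thousand five hundred forty-five (English words) → 1×1000 + 5×100 + 45 = 1545 (decimal)
Compute 9426 - 1545 = 7881
Convert 7881 (decimal) → 7881 = 7×1000 + 8×100 + 8×10 + 1 → 7 thousands, 8 hundreds, 8 tens, 1 one (place-value notation)
7 thousands, 8 hundreds, 8 tens, 1 one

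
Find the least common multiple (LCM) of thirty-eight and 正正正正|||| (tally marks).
Convert thirty-eight (English words) → 38 (decimal)
Convert 正正正正|||| (tally marks) → 5 + 5 + 5 + 5 + 4 = 24 (decimal)
Compute lcm(38, 24) = 456
456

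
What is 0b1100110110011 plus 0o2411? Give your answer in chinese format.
Convert 0b1100110110011 (binary) → 4096 + 2048 + 256 + 128 + 32 + 16 + 2 + 1 = 6579 (decimal)
Convert 0o2411 (octal) → 2×512 + 4×64 + 1×8 + 1 = 1289 (decimal)
Compute 6579 + 1289 = 7868
Convert 7868 (decimal) → 7868 = 7×1000 + 8×100 + 6×10 + 8 → 七千八百六十八 (Chinese numeral)
七千八百六十八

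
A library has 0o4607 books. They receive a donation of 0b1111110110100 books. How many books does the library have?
Convert 0o4607 (octal) → 4×512 + 6×64 + 7 = 2439 (decimal)
Convert 0b1111110110100 (binary) → 4096 + 2048 + 1024 + 512 + 256 + 128 + 32 + 16 + 4 = 8116 (decimal)
Compute 2439 + 8116 = 10555
10555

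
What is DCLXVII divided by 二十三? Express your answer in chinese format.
Convert DCLXVII (Roman numeral) → 500 + 100 + 50 + 10 + 5 + 1 + 1 = 667 (decimal)
Convert 二十三 (Chinese numeral) → 2×10 + 3 = 23 (decimal)
Compute 667 ÷ 23 = 29
Convert 29 (decimal) → 29 = 2×10 + 9 → 二十九 (Chinese numeral)
二十九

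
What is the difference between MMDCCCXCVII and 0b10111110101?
Convert MMDCCCXCVII (Roman numeral) → 1000 + 1000 + 500 + 100 + 100 + 100 + 90 + 5 + 1 + 1 = 2897 (decimal)
Convert 0b10111110101 (binary) → 1024 + 256 + 128 + 64 + 32 + 16 + 4 + 1 = 1525 (decimal)
Difference: |2897 - 1525| = 1372
1372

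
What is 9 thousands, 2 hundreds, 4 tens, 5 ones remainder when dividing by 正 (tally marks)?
Convert 9 thousands, 2 hundreds, 4 tens, 5 ones (place-value notation) → 9×1000 + 2×100 + 4×10 + 5 = 9245 (decimal)
Convert 正 (tally marks) → 5 (decimal)
Compute 9245 mod 5 = 0
0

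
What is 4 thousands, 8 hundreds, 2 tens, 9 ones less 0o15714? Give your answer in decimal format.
Convert 4 thousands, 8 hundreds, 2 tens, 9 ones (place-value notation) → 4×1000 + 8×100 + 2×10 + 9 = 4829 (decimal)
Convert 0o15714 (octal) → 1×4096 + 5×512 + 7×64 + 1×8 + 4 = 7116 (decimal)
Compute 4829 - 7116 = -2287
-2287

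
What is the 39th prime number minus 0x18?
The 39th prime number = 167
Convert 0x18 (hexadecimal) → 1×16 + 8 = 24 (decimal)
Compute 167 - 24 = 143
143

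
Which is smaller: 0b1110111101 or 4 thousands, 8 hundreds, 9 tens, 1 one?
Convert 0b1110111101 (binary) → 512 + 256 + 128 + 32 + 16 + 8 + 4 + 1 = 957 (decimal)
Convert 4 thousands, 8 hundreds, 9 tens, 1 one (place-value notation) → 4×1000 + 8×100 + 9×10 + 1 = 4891 (decimal)
Compare 957 vs 4891: smaller = 957
957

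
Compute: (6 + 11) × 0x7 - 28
Convert 0x7 (hexadecimal) → 7 (decimal)
Expression in decimal: (6 + 11) × 7 - 28
Parentheses first: 6 + 11 = 17
Multiply: 17 × 7 = 119
Subtract: 119 - 28 = 91
91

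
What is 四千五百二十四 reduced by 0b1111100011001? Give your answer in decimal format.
Convert 四千五百二十四 (Chinese numeral) → 4×1000 + 5×100 + 2×10 + 4 = 4524 (decimal)
Convert 0b1111100011001 (binary) → 4096 + 2048 + 1024 + 512 + 256 + 16 + 8 + 1 = 7961 (decimal)
Compute 4524 - 7961 = -3437
-3437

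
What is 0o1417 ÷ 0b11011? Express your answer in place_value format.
Convert 0o1417 (octal) → 1×512 + 4×64 + 1×8 + 7 = 783 (decimal)
Convert 0b11011 (binary) → 16 + 8 + 2 + 1 = 27 (decimal)
Compute 783 ÷ 27 = 29
Convert 29 (decimal) → 29 = 2×10 + 9 → 2 tens, 9 ones (place-value notation)
2 tens, 9 ones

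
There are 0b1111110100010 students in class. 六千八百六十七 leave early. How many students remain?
Convert 0b1111110100010 (binary) → 4096 + 2048 + 1024 + 512 + 256 + 128 + 32 + 2 = 8098 (decimal)
Convert 六千八百六十七 (Chinese numeral) → 6×1000 + 8×100 + 6×10 + 7 = 6867 (decimal)
Compute 8098 - 6867 = 1231
1231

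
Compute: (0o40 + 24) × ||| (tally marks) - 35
Convert 0o40 (octal) → 4×8 = 32 (decimal)
Convert ||| (tally marks) → 3 (decimal)
Expression in decimal: (32 + 24) × 3 - 35
Parentheses first: 32 + 24 = 56
Multiply: 56 × 3 = 168
Subtract: 168 - 35 = 133
133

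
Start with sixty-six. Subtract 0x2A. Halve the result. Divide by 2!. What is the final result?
Convert sixty-six (English words) → 66 (decimal)
Start: 66
Convert 0x2A (hexadecimal) → 2×16 + 10 = 42 (decimal)
66 - 42 = 24
24 ÷ 2 = 12
Convert 2! (factorial) → 2 (decimal)
12 ÷ 2 = 6
6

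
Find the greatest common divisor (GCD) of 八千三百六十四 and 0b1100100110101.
Convert 八千三百六十四 (Chinese numeral) → 8×1000 + 3×100 + 6×10 + 4 = 8364 (decimal)
Convert 0b1100100110101 (binary) → 4096 + 2048 + 256 + 32 + 16 + 4 + 1 = 6453 (decimal)
Compute gcd(8364, 6453) = 3
3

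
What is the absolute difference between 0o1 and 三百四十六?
Convert 0o1 (octal) → 1 (decimal)
Convert 三百四十六 (Chinese numeral) → 3×100 + 4×10 + 6 = 346 (decimal)
Compute |1 - 346| = 345
345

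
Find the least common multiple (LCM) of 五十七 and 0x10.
Convert 五十七 (Chinese numeral) → 5×10 + 7 = 57 (decimal)
Convert 0x10 (hexadecimal) → 1×16 = 16 (decimal)
Compute lcm(57, 16) = 912
912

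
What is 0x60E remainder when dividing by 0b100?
Convert 0x60E (hexadecimal) → 6×256 + 14 = 1550 (decimal)
Convert 0b100 (binary) → 4 (decimal)
Compute 1550 mod 4 = 2
2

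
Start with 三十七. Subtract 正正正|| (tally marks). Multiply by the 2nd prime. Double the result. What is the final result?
Convert 三十七 (Chinese numeral) → 3×10 + 7 = 37 (decimal)
Start: 37
Convert 正正正|| (tally marks) → 5 + 5 + 5 + 2 = 17 (decimal)
37 - 17 = 20
Convert the 2nd prime (prime index) → 3 (decimal)
20 × 3 = 60
60 × 2 = 120
120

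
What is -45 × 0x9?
Convert 0x9 (hexadecimal) → 9 (decimal)
Compute -45 × 9 = -405
-405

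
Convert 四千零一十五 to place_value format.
Convert 四千零一十五 (Chinese numeral) → 4×1000 + 1×10 + 5 = 4015 (decimal)
Convert 4015 (decimal) → 4015 = 4×1000 + 1×10 + 5 → 4 thousands, 1 ten, 5 ones (place-value notation)
4 thousands, 1 ten, 5 ones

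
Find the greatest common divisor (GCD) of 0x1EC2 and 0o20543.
Convert 0x1EC2 (hexadecimal) → 1×4096 + 14×256 + 12×16 + 2 = 7874 (decimal)
Convert 0o20543 (octal) → 2×4096 + 5×64 + 4×8 + 3 = 8547 (decimal)
Compute gcd(7874, 8547) = 1
1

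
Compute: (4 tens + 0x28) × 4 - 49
Convert 4 tens (place-value notation) → 4×10 = 40 (decimal)
Convert 0x28 (hexadecimal) → 2×16 + 8 = 40 (decimal)
Expression in decimal: (40 + 40) × 4 - 49
Parentheses first: 40 + 40 = 80
Multiply: 80 × 4 = 320
Subtract: 320 - 49 = 271
271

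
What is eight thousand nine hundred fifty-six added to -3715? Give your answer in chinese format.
Convert eight thousand nine hundred fifty-six (English words) → 8×1000 + 9×100 + 56 = 8956 (decimal)
Compute 8956 + -3715 = 5241
Convert 5241 (decimal) → 5241 = 5×1000 + 2×100 + 4×10 + 1 → 五千二百四十一 (Chinese numeral)
五千二百四十一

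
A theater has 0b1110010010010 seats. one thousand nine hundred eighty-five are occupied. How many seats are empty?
Convert 0b1110010010010 (binary) → 4096 + 2048 + 1024 + 128 + 16 + 2 = 7314 (decimal)
Convert one thousand nine hundred eighty-five (English words) → 1×1000 + 9×100 + 85 = 1985 (decimal)
Compute 7314 - 1985 = 5329
5329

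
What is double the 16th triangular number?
The 16th triangular number = 16×17/2 = 136
Compute 136 × 2 = 272
272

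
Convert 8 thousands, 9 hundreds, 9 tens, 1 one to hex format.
Convert 8 thousands, 9 hundreds, 9 tens, 1 one (place-value notation) → 8×1000 + 9×100 + 9×10 + 1 = 8991 (decimal)
Convert 8991 (decimal) → 8991 = 2×4096 + 3×256 + 1×16 + 15 → 0x231F (hexadecimal)
0x231F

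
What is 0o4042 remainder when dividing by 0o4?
Convert 0o4042 (octal) → 4×512 + 4×8 + 2 = 2082 (decimal)
Convert 0o4 (octal) → 4 (decimal)
Compute 2082 mod 4 = 2
2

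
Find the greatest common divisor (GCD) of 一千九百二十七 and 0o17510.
Convert 一千九百二十七 (Chinese numeral) → 1×1000 + 9×100 + 2×10 + 7 = 1927 (decimal)
Convert 0o17510 (octal) → 1×4096 + 7×512 + 5×64 + 1×8 = 8008 (decimal)
Compute gcd(1927, 8008) = 1
1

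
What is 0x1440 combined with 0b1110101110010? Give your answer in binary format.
Convert 0x1440 (hexadecimal) → 1×4096 + 4×256 + 4×16 = 5184 (decimal)
Convert 0b1110101110010 (binary) → 4096 + 2048 + 1024 + 256 + 64 + 32 + 16 + 2 = 7538 (decimal)
Compute 5184 + 7538 = 12722
Convert 12722 (decimal) → 12722 = 8192 + 4096 + 256 + 128 + 32 + 16 + 2 → 0b11000110110010 (binary)
0b11000110110010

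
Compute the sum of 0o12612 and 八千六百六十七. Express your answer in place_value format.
Convert 0o12612 (octal) → 1×4096 + 2×512 + 6×64 + 1×8 + 2 = 5514 (decimal)
Convert 八千六百六十七 (Chinese numeral) → 8×1000 + 6×100 + 6×10 + 7 = 8667 (decimal)
Compute 5514 + 8667 = 14181
Convert 14181 (decimal) → 14181 = 14×1000 + 1×100 + 8×10 + 1 → 14 thousands, 1 hundred, 8 tens, 1 one (place-value notation)
14 thousands, 1 hundred, 8 tens, 1 one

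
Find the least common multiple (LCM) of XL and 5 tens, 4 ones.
Convert XL (Roman numeral) → 40 (decimal)
Convert 5 tens, 4 ones (place-value notation) → 5×10 + 4 = 54 (decimal)
Compute lcm(40, 54) = 1080
1080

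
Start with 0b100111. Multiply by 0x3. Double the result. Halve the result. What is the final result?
Convert 0b100111 (binary) → 32 + 4 + 2 + 1 = 39 (decimal)
Start: 39
Convert 0x3 (hexadecimal) → 3 (decimal)
39 × 3 = 117
117 × 2 = 234
234 ÷ 2 = 117
117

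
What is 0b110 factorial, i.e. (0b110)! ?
Convert 0b110 (binary) → 4 + 2 = 6 (decimal)
Compute 6! = 720
720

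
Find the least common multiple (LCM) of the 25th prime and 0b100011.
Convert the 25th prime (prime index) → 97 (decimal)
Convert 0b100011 (binary) → 32 + 2 + 1 = 35 (decimal)
Compute lcm(97, 35) = 3395
3395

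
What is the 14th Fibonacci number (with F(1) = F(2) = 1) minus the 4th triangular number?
The 14th Fibonacci number (with F(1) = F(2) = 1): 1, 1, 2, 3, 5, 8, 13, 21, 34, 55, 89, 144, 233, 377 → 377
Convert the 4th triangular number (triangular index) → 4×5/2 = 10 (decimal)
Compute 377 - 10 = 367
367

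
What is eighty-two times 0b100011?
Convert eighty-two (English words) → 82 (decimal)
Convert 0b100011 (binary) → 32 + 2 + 1 = 35 (decimal)
Compute 82 × 35 = 2870
2870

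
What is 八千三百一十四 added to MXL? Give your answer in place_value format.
Convert 八千三百一十四 (Chinese numeral) → 8×1000 + 3×100 + 1×10 + 4 = 8314 (decimal)
Convert MXL (Roman numeral) → 1000 + 40 = 1040 (decimal)
Compute 8314 + 1040 = 9354
Convert 9354 (decimal) → 9354 = 9×1000 + 3×100 + 5×10 + 4 → 9 thousands, 3 hundreds, 5 tens, 4 ones (place-value notation)
9 thousands, 3 hundreds, 5 tens, 4 ones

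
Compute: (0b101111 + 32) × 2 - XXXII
Convert 0b101111 (binary) → 32 + 8 + 4 + 2 + 1 = 47 (decimal)
Convert XXXII (Roman numeral) → 10 + 10 + 10 + 1 + 1 = 32 (decimal)
Expression in decimal: (47 + 32) × 2 - 32
Parentheses first: 47 + 32 = 79
Multiply: 79 × 2 = 158
Subtract: 158 - 32 = 126
126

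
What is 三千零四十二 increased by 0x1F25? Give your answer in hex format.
Convert 三千零四十二 (Chinese numeral) → 3×1000 + 4×10 + 2 = 3042 (decimal)
Convert 0x1F25 (hexadecimal) → 1×4096 + 15×256 + 2×16 + 5 = 7973 (decimal)
Compute 3042 + 7973 = 11015
Convert 11015 (decimal) → 11015 = 2×4096 + 11×256 + 7 → 0x2B07 (hexadecimal)
0x2B07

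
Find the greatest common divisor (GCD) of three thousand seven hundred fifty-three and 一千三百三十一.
Convert three thousand seven hundred fifty-three (English words) → 3×1000 + 7×100 + 53 = 3753 (decimal)
Convert 一千三百三十一 (Chinese numeral) → 1×1000 + 3×100 + 3×10 + 1 = 1331 (decimal)
Compute gcd(3753, 1331) = 1
1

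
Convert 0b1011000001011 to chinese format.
Convert 0b1011000001011 (binary) → 4096 + 1024 + 512 + 8 + 2 + 1 = 5643 (decimal)
Convert 5643 (decimal) → 5643 = 5×1000 + 6×100 + 4×10 + 3 → 五千六百四十三 (Chinese numeral)
五千六百四十三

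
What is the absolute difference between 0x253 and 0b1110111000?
Convert 0x253 (hexadecimal) → 2×256 + 5×16 + 3 = 595 (decimal)
Convert 0b1110111000 (binary) → 512 + 256 + 128 + 32 + 16 + 8 = 952 (decimal)
Compute |595 - 952| = 357
357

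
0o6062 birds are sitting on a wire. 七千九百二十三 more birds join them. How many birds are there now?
Convert 0o6062 (octal) → 6×512 + 6×8 + 2 = 3122 (decimal)
Convert 七千九百二十三 (Chinese numeral) → 7×1000 + 9×100 + 2×10 + 3 = 7923 (decimal)
Compute 3122 + 7923 = 11045
11045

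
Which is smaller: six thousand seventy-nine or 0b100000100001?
Convert six thousand seventy-nine (English words) → 6×1000 + 79 = 6079 (decimal)
Convert 0b100000100001 (binary) → 2048 + 32 + 1 = 2081 (decimal)
Compare 6079 vs 2081: smaller = 2081
2081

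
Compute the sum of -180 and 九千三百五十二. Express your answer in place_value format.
Convert 九千三百五十二 (Chinese numeral) → 9×1000 + 3×100 + 5×10 + 2 = 9352 (decimal)
Compute -180 + 9352 = 9172
Convert 9172 (decimal) → 9172 = 9×1000 + 1×100 + 7×10 + 2 → 9 thousands, 1 hundred, 7 tens, 2 ones (place-value notation)
9 thousands, 1 hundred, 7 tens, 2 ones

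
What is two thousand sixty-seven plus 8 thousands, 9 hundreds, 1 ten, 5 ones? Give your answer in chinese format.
Convert two thousand sixty-seven (English words) → 2×1000 + 67 = 2067 (decimal)
Convert 8 thousands, 9 hundreds, 1 ten, 5 ones (place-value notation) → 8×1000 + 9×100 + 1×10 + 5 = 8915 (decimal)
Compute 2067 + 8915 = 10982
Convert 10982 (decimal) → 10982 = 1×10000 + 9×100 + 8×10 + 2 → 一万零九百八十二 (Chinese numeral)
一万零九百八十二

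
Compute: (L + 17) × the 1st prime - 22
Convert L (Roman numeral) → 50 (decimal)
Convert the 1st prime (prime index) → 2 (decimal)
Expression in decimal: (50 + 17) × 2 - 22
Parentheses first: 50 + 17 = 67
Multiply: 67 × 2 = 134
Subtract: 134 - 22 = 112
112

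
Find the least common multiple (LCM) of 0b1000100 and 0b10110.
Convert 0b1000100 (binary) → 64 + 4 = 68 (decimal)
Convert 0b10110 (binary) → 16 + 4 + 2 = 22 (decimal)
Compute lcm(68, 22) = 748
748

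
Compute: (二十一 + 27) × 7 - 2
Convert 二十一 (Chinese numeral) → 2×10 + 1 = 21 (decimal)
Expression in decimal: (21 + 27) × 7 - 2
Parentheses first: 21 + 27 = 48
Multiply: 48 × 7 = 336
Subtract: 336 - 2 = 334
334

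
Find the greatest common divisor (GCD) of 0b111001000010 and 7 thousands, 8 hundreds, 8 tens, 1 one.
Convert 0b111001000010 (binary) → 2048 + 1024 + 512 + 64 + 2 = 3650 (decimal)
Convert 7 thousands, 8 hundreds, 8 tens, 1 one (place-value notation) → 7×1000 + 8×100 + 8×10 + 1 = 7881 (decimal)
Compute gcd(3650, 7881) = 1
1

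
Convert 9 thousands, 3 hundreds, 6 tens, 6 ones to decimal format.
Convert 9 thousands, 3 hundreds, 6 tens, 6 ones (place-value notation) → 9×1000 + 3×100 + 6×10 + 6 = 9366 (decimal)
9366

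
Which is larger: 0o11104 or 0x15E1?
Convert 0o11104 (octal) → 1×4096 + 1×512 + 1×64 + 4 = 4676 (decimal)
Convert 0x15E1 (hexadecimal) → 1×4096 + 5×256 + 14×16 + 1 = 5601 (decimal)
Compare 4676 vs 5601: larger = 5601
5601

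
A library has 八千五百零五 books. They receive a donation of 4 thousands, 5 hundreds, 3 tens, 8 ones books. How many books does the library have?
Convert 八千五百零五 (Chinese numeral) → 8×1000 + 5×100 + 5 = 8505 (decimal)
Convert 4 thousands, 5 hundreds, 3 tens, 8 ones (place-value notation) → 4×1000 + 5×100 + 3×10 + 8 = 4538 (decimal)
Compute 8505 + 4538 = 13043
13043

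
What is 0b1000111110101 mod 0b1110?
Convert 0b1000111110101 (binary) → 4096 + 256 + 128 + 64 + 32 + 16 + 4 + 1 = 4597 (decimal)
Convert 0b1110 (binary) → 8 + 4 + 2 = 14 (decimal)
Compute 4597 mod 14 = 5
5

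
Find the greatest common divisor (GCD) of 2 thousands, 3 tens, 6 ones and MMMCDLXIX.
Convert 2 thousands, 3 tens, 6 ones (place-value notation) → 2×1000 + 3×10 + 6 = 2036 (decimal)
Convert MMMCDLXIX (Roman numeral) → 1000 + 1000 + 1000 + 400 + 50 + 10 + 9 = 3469 (decimal)
Compute gcd(2036, 3469) = 1
1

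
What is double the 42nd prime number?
The 42nd prime number = 181
Compute 181 × 2 = 362
362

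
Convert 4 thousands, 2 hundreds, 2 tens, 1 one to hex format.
Convert 4 thousands, 2 hundreds, 2 tens, 1 one (place-value notation) → 4×1000 + 2×100 + 2×10 + 1 = 4221 (decimal)
Convert 4221 (decimal) → 4221 = 1×4096 + 7×16 + 13 → 0x107D (hexadecimal)
0x107D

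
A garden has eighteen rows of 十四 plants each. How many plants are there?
Convert 十四 (Chinese numeral) → 1×10 + 4 = 14 (decimal)
Convert eighteen (English words) → 18 (decimal)
Compute 14 × 18 = 252
252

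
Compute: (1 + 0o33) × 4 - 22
Convert 0o33 (octal) → 3×8 + 3 = 27 (decimal)
Expression in decimal: (1 + 27) × 4 - 22
Parentheses first: 1 + 27 = 28
Multiply: 28 × 4 = 112
Subtract: 112 - 22 = 90
90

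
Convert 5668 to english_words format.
Convert 5668 (decimal) → 5668 = 5×1000 + 6×100 + 68 → five thousand six hundred sixty-eight (English words)
five thousand six hundred sixty-eight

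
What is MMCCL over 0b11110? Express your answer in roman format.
Convert MMCCL (Roman numeral) → 1000 + 1000 + 100 + 100 + 50 = 2250 (decimal)
Convert 0b11110 (binary) → 16 + 8 + 4 + 2 = 30 (decimal)
Compute 2250 ÷ 30 = 75
Convert 75 (decimal) → 75 = 50 + 10 + 10 + 5 → LXXV (Roman numeral)
LXXV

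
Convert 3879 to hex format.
Convert 3879 (decimal) → 3879 = 15×256 + 2×16 + 7 → 0xF27 (hexadecimal)
0xF27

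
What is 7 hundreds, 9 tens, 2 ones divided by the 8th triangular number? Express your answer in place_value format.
Convert 7 hundreds, 9 tens, 2 ones (place-value notation) → 7×100 + 9×10 + 2 = 792 (decimal)
Convert the 8th triangular number (triangular index) → 8×9/2 = 36 (decimal)
Compute 792 ÷ 36 = 22
Convert 22 (decimal) → 22 = 2×10 + 2 → 2 tens, 2 ones (place-value notation)
2 tens, 2 ones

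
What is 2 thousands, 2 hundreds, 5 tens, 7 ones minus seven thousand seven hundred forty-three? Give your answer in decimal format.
Convert 2 thousands, 2 hundreds, 5 tens, 7 ones (place-value notation) → 2×1000 + 2×100 + 5×10 + 7 = 2257 (decimal)
Convert seven thousand seven hundred forty-three (English words) → 7×1000 + 7×100 + 43 = 7743 (decimal)
Compute 2257 - 7743 = -5486
-5486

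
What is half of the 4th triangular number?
The 4th triangular number = 4×5/2 = 10
Compute 10 ÷ 2 = 5
5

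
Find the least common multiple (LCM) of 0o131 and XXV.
Convert 0o131 (octal) → 1×64 + 3×8 + 1 = 89 (decimal)
Convert XXV (Roman numeral) → 10 + 10 + 5 = 25 (decimal)
Compute lcm(89, 25) = 2225
2225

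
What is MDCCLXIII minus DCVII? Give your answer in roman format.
Convert MDCCLXIII (Roman numeral) → 1000 + 500 + 100 + 100 + 50 + 10 + 1 + 1 + 1 = 1763 (decimal)
Convert DCVII (Roman numeral) → 500 + 100 + 5 + 1 + 1 = 607 (decimal)
Compute 1763 - 607 = 1156
Convert 1156 (decimal) → 1156 = 1000 + 100 + 50 + 5 + 1 → MCLVI (Roman numeral)
MCLVI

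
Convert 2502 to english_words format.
Convert 2502 (decimal) → 2502 = 2×1000 + 5×100 + 2 → two thousand five hundred two (English words)
two thousand five hundred two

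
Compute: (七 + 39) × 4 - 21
Convert 七 (Chinese numeral) → 7 (decimal)
Expression in decimal: (7 + 39) × 4 - 21
Parentheses first: 7 + 39 = 46
Multiply: 46 × 4 = 184
Subtract: 184 - 21 = 163
163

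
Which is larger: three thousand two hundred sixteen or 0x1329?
Convert three thousand two hundred sixteen (English words) → 3×1000 + 2×100 + 16 = 3216 (decimal)
Convert 0x1329 (hexadecimal) → 1×4096 + 3×256 + 2×16 + 9 = 4905 (decimal)
Compare 3216 vs 4905: larger = 4905
4905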